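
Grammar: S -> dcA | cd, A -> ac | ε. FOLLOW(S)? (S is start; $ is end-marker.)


$ ∈ FOLLOW(S). For each A -> αBβ: add FIRST(β)\{ε} to FOLLOW(B); if β nullable, add FOLLOW(A).
FOLLOW(S) = {$}


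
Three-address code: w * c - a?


Break into single-operator statements:
t1 = w * c
t2 = t1 - a


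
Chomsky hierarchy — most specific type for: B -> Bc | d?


Left-linear: every RHS is a terminal or one nonterminal followed by a terminal
Classification: Type 3 (Regular)


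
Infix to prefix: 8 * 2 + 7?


left-to-right (same/higher precedence on left): tree is (+ (* 8 2) 7)
Prefix: + * 8 2 7


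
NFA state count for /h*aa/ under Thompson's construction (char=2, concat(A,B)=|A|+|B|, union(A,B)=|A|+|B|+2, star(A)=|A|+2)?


Syntax tree has 3 char leaf(s), 0 union(s), 1 star(s)
chars contribute 3×2 = 6; each union adds +2; each star adds +2
Total: 6 + 0 + 2 = 8 states


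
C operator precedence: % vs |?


'%' is multiplicative (level 10); '|' is bitwise OR (level 3)
Higher level binds tighter
'%' has higher precedence than '|'


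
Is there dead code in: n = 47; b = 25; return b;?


n is assigned but never read
Dead: 'n = 47'


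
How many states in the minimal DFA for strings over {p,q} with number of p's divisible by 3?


Track (count of p) mod 3: states 0..2, accept at 0
Minimal DFA: 3 states


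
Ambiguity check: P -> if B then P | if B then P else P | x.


dangling else: 'if B then if B then x else x' parses two ways
Ambiguous


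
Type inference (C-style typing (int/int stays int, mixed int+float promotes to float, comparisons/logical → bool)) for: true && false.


Operand types: bool && bool
Rule: logical operators take bool operands and yield bool
Result type: bool


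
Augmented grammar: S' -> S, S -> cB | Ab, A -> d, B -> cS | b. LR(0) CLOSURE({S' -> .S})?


Start: S' -> .S
For each item with dot before a nonterminal B, add B -> .γ for every B-production
Closure: [S' -> .S, S -> .cB, S -> .Ab, A -> .d]


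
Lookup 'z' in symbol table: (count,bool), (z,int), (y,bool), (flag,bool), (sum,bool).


Lookup 'z' → type int


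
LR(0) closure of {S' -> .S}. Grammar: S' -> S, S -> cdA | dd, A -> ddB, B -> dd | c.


Start: S' -> .S
For each item with dot before a nonterminal B, add B -> .γ for every B-production
Closure: [S' -> .S, S -> .cdA, S -> .dd]


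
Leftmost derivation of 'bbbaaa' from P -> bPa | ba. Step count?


Derivation: P => bPa => bbPaa => bbbaaa
Steps: 3


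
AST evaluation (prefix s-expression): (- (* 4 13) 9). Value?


Evaluate inner: (* 4 13) = 52
Evaluate root: (- 52 9) = 43
Result: 43


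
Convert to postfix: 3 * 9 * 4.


Left to right (same or higher precedence on left)
Postfix: 3 9 * 4 *


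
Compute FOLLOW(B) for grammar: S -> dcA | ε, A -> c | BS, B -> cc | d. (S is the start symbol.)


$ ∈ FOLLOW(S). For each A -> αBβ: add FIRST(β)\{ε} to FOLLOW(B); if β nullable, add FOLLOW(A).
FOLLOW(B) = {$, d}


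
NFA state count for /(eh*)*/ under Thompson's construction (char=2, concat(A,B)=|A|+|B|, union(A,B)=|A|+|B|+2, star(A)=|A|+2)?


Syntax tree has 2 char leaf(s), 0 union(s), 2 star(s)
chars contribute 2×2 = 4; each union adds +2; each star adds +2
Total: 4 + 0 + 4 = 8 states


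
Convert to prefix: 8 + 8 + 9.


left-to-right (same/higher precedence on left): tree is (+ (+ 8 8) 9)
Prefix: + + 8 8 9


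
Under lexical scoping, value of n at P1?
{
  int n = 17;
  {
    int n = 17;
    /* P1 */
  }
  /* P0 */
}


n declared in the same block as P1
n = 17


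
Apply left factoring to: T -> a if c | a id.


Common prefix: 'a'
Factored: T -> a T', T' -> if c | id


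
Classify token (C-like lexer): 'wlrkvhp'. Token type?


Pattern: letter/underscore followed by alphanumerics, not a keyword
Type: IDENTIFIER


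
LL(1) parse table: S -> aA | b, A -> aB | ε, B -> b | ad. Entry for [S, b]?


For [S, b]: 'b' ∈ FIRST(b)
Entry: S -> b


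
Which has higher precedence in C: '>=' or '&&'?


'>=' is relational (level 7); '&&' is logical AND (level 2)
Higher level binds tighter
'>=' has higher precedence than '&&'


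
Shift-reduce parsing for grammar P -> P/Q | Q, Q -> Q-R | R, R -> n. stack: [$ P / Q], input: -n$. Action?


'-' can extend Q; shift to build Q -> Q-R
Action: shift


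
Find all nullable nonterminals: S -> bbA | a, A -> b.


A nonterminal is nullable iff some alternative derives ε (directly, or every symbol in it is nullable)
Nullable: {}


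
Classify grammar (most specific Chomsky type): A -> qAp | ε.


Single nonterminal LHS, but q^n p^n is not regular
Classification: Type 2 (Context-Free)


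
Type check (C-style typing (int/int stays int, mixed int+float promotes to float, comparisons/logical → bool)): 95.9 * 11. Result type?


Operand types: float * int
Rule: mixed int/float promotes to float; int/int stays int
Result type: float


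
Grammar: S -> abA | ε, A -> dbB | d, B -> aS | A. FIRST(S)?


Per alternative of S: FIRST(abA) = {a}; FIRST(ε) = {ε}
FIRST(S) = {a, ε}


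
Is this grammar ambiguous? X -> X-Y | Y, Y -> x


precedence layered via separate nonterminal Y: deterministic
Unambiguous


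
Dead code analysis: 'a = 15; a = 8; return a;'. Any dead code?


first assignment to a is overwritten before any read
Dead: 'a = 15'


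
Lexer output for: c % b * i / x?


Scan left to right, longest-match per lexeme
Tokens: ID(c), OP(%), ID(b), OP(*), ID(i), OP(/), ID(x)


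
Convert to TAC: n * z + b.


Break into single-operator statements:
t1 = n * z
t2 = t1 + b


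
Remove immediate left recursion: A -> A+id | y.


Left-recursive alternatives: A+id; non-recursive: y
Introduce A': A -> yA', A' -> +idA' | ε


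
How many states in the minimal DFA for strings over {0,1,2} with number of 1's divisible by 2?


Track (count of 1) mod 2: states 0..1, accept at 0
Minimal DFA: 2 states


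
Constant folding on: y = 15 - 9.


15 - 9 = 6 at compile time
Optimized: y = 6


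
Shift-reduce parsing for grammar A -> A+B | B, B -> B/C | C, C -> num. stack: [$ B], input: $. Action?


lookahead ∉ {/} so B won't extend; reduce A -> B
Action: reduce (A -> B)


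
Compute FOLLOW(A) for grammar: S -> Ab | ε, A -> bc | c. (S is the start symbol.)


$ ∈ FOLLOW(S). For each A -> αBβ: add FIRST(β)\{ε} to FOLLOW(B); if β nullable, add FOLLOW(A).
FOLLOW(A) = {b}


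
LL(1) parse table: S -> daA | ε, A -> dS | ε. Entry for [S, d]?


For [S, d]: 'd' ∈ FIRST(daA)
Entry: S -> daA


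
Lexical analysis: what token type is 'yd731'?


Pattern: letter/underscore followed by alphanumerics, not a keyword
Type: IDENTIFIER


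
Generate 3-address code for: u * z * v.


Break into single-operator statements:
t1 = u * z
t2 = t1 * v


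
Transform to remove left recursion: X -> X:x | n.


Left-recursive alternatives: X:x; non-recursive: n
Introduce X': X -> nX', X' -> :xX' | ε


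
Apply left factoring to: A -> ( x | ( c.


Common prefix: '('
Factored: A -> ( A', A' -> x | c


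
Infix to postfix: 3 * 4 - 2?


Left to right (same or higher precedence on left)
Postfix: 3 4 * 2 -


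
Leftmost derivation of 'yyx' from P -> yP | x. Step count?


Derivation: P => yP => yyP => yyx
Steps: 3


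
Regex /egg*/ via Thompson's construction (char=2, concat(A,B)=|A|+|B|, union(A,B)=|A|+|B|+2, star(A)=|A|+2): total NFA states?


Syntax tree has 3 char leaf(s), 0 union(s), 1 star(s)
chars contribute 3×2 = 6; each union adds +2; each star adds +2
Total: 6 + 0 + 2 = 8 states


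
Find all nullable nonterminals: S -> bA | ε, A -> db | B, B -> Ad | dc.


A nonterminal is nullable iff some alternative derives ε (directly, or every symbol in it is nullable)
Nullable: {S}


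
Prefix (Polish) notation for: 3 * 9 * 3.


left-to-right (same/higher precedence on left): tree is (* (* 3 9) 3)
Prefix: * * 3 9 3


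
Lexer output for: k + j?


Scan left to right, longest-match per lexeme
Tokens: ID(k), OP(+), ID(j)


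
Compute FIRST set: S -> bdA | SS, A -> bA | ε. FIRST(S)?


Per alternative of S: FIRST(bdA) = {b}; FIRST(SS) = {b}
FIRST(S) = {b}


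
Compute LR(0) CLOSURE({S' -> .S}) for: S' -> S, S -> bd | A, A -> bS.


Start: S' -> .S
For each item with dot before a nonterminal B, add B -> .γ for every B-production
Closure: [S' -> .S, S -> .bd, S -> .A, A -> .bS]


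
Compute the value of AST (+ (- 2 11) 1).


Evaluate inner: (- 2 11) = -9
Evaluate root: (+ -9 1) = -8
Result: -8


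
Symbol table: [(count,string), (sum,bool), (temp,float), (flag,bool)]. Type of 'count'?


Lookup 'count' → type string


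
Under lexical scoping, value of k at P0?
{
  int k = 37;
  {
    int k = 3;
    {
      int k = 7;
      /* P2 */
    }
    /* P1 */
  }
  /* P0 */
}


k declared in the same block as P0
k = 37


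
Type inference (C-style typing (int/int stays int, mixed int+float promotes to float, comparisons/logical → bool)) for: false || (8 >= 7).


Operand types: bool || bool
Rule: logical operators take bool operands and yield bool
Result type: bool


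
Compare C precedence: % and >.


'%' is multiplicative (level 10); '>' is relational (level 7)
Higher level binds tighter
'%' has higher precedence than '>'


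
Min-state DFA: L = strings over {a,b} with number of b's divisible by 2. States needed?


Track (count of b) mod 2: states 0..1, accept at 0
Minimal DFA: 2 states


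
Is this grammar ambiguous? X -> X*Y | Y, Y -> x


precedence layered via separate nonterminal Y: deterministic
Unambiguous


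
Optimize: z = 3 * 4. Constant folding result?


3 * 4 = 12 at compile time
Optimized: z = 12


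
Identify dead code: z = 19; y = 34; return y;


z is assigned but never read
Dead: 'z = 19'


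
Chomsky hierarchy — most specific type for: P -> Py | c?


Left-linear: every RHS is a terminal or one nonterminal followed by a terminal
Classification: Type 3 (Regular)


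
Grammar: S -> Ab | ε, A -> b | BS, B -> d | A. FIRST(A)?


Per alternative of A: FIRST(b) = {b}; FIRST(BS) = {b, d}
FIRST(A) = {b, d}


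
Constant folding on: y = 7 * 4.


7 * 4 = 28 at compile time
Optimized: y = 28


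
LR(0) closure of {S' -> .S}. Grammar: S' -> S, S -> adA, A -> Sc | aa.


Start: S' -> .S
For each item with dot before a nonterminal B, add B -> .γ for every B-production
Closure: [S' -> .S, S -> .adA]


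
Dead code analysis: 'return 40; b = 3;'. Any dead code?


statement follows a return and is unreachable
Dead: 'b = 3'


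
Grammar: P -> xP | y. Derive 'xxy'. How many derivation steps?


Derivation: P => xP => xxP => xxy
Steps: 3


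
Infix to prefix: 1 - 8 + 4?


left-to-right (same/higher precedence on left): tree is (+ (- 1 8) 4)
Prefix: + - 1 8 4


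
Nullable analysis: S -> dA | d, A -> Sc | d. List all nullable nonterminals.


A nonterminal is nullable iff some alternative derives ε (directly, or every symbol in it is nullable)
Nullable: {}


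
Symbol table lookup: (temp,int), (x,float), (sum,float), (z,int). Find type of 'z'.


Lookup 'z' → type int


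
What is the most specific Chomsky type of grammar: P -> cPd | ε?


Single nonterminal LHS, but c^n d^n is not regular
Classification: Type 2 (Context-Free)


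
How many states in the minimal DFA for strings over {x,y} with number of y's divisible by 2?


Track (count of y) mod 2: states 0..1, accept at 0
Minimal DFA: 2 states


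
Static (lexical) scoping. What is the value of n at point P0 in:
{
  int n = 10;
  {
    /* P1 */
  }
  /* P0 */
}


n declared in the same block as P0
n = 10


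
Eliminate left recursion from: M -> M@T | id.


Left-recursive alternatives: M@T; non-recursive: id
Introduce M': M -> idM', M' -> @TM' | ε


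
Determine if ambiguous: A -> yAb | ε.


balanced y^n…b^n: each string has a unique parse
Unambiguous


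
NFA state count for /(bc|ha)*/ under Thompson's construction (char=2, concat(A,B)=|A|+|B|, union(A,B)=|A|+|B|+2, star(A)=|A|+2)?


Syntax tree has 4 char leaf(s), 1 union(s), 1 star(s)
chars contribute 4×2 = 8; each union adds +2; each star adds +2
Total: 8 + 2 + 2 = 12 states


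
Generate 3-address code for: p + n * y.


Break into single-operator statements:
t1 = n * y
t2 = p + t1


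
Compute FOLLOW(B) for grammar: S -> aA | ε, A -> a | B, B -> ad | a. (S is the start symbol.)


$ ∈ FOLLOW(S). For each A -> αBβ: add FIRST(β)\{ε} to FOLLOW(B); if β nullable, add FOLLOW(A).
FOLLOW(B) = {$}


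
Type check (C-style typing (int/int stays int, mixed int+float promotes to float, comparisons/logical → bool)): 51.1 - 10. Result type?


Operand types: float - int
Rule: mixed int/float promotes to float; int/int stays int
Result type: float


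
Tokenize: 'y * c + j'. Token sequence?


Scan left to right, longest-match per lexeme
Tokens: ID(y), OP(*), ID(c), OP(+), ID(j)


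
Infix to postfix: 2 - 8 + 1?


Left to right (same or higher precedence on left)
Postfix: 2 8 - 1 +


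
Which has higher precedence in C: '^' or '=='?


'==' is equality (level 6); '^' is bitwise XOR (level 4)
Higher level binds tighter
'==' has higher precedence than '^'


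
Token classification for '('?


Pattern: delimiter/punctuation
Type: PUNCTUATION


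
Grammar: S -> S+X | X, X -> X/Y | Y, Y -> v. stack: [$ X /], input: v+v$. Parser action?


no handle; shift 'v'
Action: shift


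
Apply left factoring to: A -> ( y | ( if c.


Common prefix: '('
Factored: A -> ( A', A' -> y | if c


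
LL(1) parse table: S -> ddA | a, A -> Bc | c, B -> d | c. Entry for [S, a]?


For [S, a]: 'a' ∈ FIRST(a)
Entry: S -> a


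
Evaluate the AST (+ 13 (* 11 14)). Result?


Evaluate inner: (* 11 14) = 154
Evaluate root: (+ 13 154) = 167
Result: 167


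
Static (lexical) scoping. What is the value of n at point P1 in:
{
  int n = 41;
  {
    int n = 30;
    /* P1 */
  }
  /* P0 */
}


n declared in the same block as P1
n = 30


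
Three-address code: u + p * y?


Break into single-operator statements:
t1 = p * y
t2 = u + t1


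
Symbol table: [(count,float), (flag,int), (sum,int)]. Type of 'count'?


Lookup 'count' → type float


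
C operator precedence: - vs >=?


'-' is additive (level 9); '>=' is relational (level 7)
Higher level binds tighter
'-' has higher precedence than '>='


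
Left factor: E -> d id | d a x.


Common prefix: 'd'
Factored: E -> d E', E' -> id | a x


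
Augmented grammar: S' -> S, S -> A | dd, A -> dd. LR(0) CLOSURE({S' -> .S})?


Start: S' -> .S
For each item with dot before a nonterminal B, add B -> .γ for every B-production
Closure: [S' -> .S, S -> .A, S -> .dd, A -> .dd]


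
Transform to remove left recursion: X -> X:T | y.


Left-recursive alternatives: X:T; non-recursive: y
Introduce X': X -> yX', X' -> :TX' | ε


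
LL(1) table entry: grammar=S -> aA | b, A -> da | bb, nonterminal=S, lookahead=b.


For [S, b]: 'b' ∈ FIRST(b)
Entry: S -> b


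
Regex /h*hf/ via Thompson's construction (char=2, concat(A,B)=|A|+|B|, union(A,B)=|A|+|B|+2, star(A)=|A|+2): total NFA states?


Syntax tree has 3 char leaf(s), 0 union(s), 1 star(s)
chars contribute 3×2 = 6; each union adds +2; each star adds +2
Total: 6 + 0 + 2 = 8 states


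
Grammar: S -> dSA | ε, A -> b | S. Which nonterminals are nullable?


A nonterminal is nullable iff some alternative derives ε (directly, or every symbol in it is nullable)
Nullable: {A, S}


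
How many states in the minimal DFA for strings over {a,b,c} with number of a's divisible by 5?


Track (count of a) mod 5: states 0..4, accept at 0
Minimal DFA: 5 states


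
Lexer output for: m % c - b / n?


Scan left to right, longest-match per lexeme
Tokens: ID(m), OP(%), ID(c), OP(-), ID(b), OP(/), ID(n)


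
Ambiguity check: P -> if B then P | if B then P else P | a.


dangling else: 'if B then if B then a else a' parses two ways
Ambiguous


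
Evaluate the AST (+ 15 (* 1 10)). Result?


Evaluate inner: (* 1 10) = 10
Evaluate root: (+ 15 10) = 25
Result: 25


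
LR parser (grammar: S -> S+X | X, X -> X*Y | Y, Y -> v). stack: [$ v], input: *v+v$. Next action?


'v' on top is the handle for Y -> v
Action: reduce (Y -> v)


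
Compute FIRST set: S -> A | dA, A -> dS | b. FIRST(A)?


Per alternative of A: FIRST(dS) = {d}; FIRST(b) = {b}
FIRST(A) = {b, d}


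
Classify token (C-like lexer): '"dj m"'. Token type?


Pattern: double-quoted sequence
Type: STRING_LITERAL


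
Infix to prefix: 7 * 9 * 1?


left-to-right (same/higher precedence on left): tree is (* (* 7 9) 1)
Prefix: * * 7 9 1


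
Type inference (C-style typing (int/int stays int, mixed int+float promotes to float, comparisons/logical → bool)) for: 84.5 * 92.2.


Operand types: float * float
Rule: mixed int/float promotes to float; int/int stays int
Result type: float


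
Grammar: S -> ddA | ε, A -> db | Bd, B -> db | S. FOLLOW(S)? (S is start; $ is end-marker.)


$ ∈ FOLLOW(S). For each A -> αBβ: add FIRST(β)\{ε} to FOLLOW(B); if β nullable, add FOLLOW(A).
FOLLOW(S) = {$, d}


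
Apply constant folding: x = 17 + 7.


17 + 7 = 24 at compile time
Optimized: x = 24


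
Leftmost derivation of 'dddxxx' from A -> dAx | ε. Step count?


Derivation: A => dAx => ddAxx => dddAxxx => dddxxx
Steps: 4


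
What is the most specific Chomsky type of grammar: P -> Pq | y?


Left-linear: every RHS is a terminal or one nonterminal followed by a terminal
Classification: Type 3 (Regular)


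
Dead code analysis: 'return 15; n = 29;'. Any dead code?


statement follows a return and is unreachable
Dead: 'n = 29'


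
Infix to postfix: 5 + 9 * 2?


* has higher precedence, evaluate 9*2 first
Postfix: 5 9 2 * +


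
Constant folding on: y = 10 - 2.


10 - 2 = 8 at compile time
Optimized: y = 8


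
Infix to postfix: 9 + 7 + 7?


Left to right (same or higher precedence on left)
Postfix: 9 7 + 7 +


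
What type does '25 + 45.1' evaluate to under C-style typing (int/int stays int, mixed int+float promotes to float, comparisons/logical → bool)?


Operand types: int + float
Rule: mixed int/float promotes to float; int/int stays int
Result type: float


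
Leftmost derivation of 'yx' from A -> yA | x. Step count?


Derivation: A => yA => yx
Steps: 2


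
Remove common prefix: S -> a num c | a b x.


Common prefix: 'a'
Factored: S -> a S', S' -> num c | b x


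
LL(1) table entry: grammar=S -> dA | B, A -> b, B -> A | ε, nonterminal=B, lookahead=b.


For [B, b]: 'b' ∈ FIRST(A)
Entry: B -> A


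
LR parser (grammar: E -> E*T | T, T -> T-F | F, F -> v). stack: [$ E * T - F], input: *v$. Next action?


handle 'T-F' on top
Action: reduce (T -> T-F)


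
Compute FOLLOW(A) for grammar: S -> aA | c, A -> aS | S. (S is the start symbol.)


$ ∈ FOLLOW(S). For each A -> αBβ: add FIRST(β)\{ε} to FOLLOW(B); if β nullable, add FOLLOW(A).
FOLLOW(A) = {$}


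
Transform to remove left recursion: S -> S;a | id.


Left-recursive alternatives: S;a; non-recursive: id
Introduce S': S -> idS', S' -> ;aS' | ε


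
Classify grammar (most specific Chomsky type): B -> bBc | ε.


Single nonterminal LHS, but b^n c^n is not regular
Classification: Type 2 (Context-Free)


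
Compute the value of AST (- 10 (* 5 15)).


Evaluate inner: (* 5 15) = 75
Evaluate root: (- 10 75) = -65
Result: -65


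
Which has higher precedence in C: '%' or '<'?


'%' is multiplicative (level 10); '<' is relational (level 7)
Higher level binds tighter
'%' has higher precedence than '<'


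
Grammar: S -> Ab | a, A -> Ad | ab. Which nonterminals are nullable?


A nonterminal is nullable iff some alternative derives ε (directly, or every symbol in it is nullable)
Nullable: {}


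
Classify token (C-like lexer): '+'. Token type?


Pattern: operator symbol
Type: OPERATOR


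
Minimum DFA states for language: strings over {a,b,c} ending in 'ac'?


Track the longest suffix of input matching a prefix of 'ac': 3 classes (prefixes of length 0..2)
Minimal DFA: 3 states


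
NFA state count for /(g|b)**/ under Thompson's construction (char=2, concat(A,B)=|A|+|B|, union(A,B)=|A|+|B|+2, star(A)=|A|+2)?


Syntax tree has 2 char leaf(s), 1 union(s), 2 star(s)
chars contribute 2×2 = 4; each union adds +2; each star adds +2
Total: 4 + 2 + 4 = 10 states


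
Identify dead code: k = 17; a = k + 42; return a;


k is read by a's definition; a is returned
No dead code


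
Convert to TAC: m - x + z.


Break into single-operator statements:
t1 = m - x
t2 = t1 + z


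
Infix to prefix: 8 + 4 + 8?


left-to-right (same/higher precedence on left): tree is (+ (+ 8 4) 8)
Prefix: + + 8 4 8


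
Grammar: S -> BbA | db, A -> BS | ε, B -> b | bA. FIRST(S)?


Per alternative of S: FIRST(BbA) = {b}; FIRST(db) = {d}
FIRST(S) = {b, d}


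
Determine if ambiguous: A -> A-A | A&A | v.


'v-v&v' has two parse trees (no precedence encoded between - and &)
Ambiguous


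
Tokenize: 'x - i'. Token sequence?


Scan left to right, longest-match per lexeme
Tokens: ID(x), OP(-), ID(i)


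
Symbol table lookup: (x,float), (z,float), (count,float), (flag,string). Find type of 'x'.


Lookup 'x' → type float


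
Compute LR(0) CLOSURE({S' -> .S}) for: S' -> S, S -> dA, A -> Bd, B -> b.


Start: S' -> .S
For each item with dot before a nonterminal B, add B -> .γ for every B-production
Closure: [S' -> .S, S -> .dA]


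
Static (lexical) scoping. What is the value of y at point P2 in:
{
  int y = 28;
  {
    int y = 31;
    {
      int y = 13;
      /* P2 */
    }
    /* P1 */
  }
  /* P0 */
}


y declared in the same block as P2
y = 13


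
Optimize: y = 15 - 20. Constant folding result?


15 - 20 = -5 at compile time
Optimized: y = -5


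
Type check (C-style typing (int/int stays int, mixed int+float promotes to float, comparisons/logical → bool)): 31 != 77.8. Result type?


Operand types: int != float
Rule: comparison yields bool
Result type: bool


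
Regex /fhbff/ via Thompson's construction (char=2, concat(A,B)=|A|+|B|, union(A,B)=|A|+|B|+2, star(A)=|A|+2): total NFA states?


Syntax tree has 5 char leaf(s), 0 union(s), 0 star(s)
chars contribute 5×2 = 10; each union adds +2; each star adds +2
Total: 10 + 0 + 0 = 10 states


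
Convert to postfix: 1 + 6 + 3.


Left to right (same or higher precedence on left)
Postfix: 1 6 + 3 +


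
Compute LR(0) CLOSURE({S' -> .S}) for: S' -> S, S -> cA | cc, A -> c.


Start: S' -> .S
For each item with dot before a nonterminal B, add B -> .γ for every B-production
Closure: [S' -> .S, S -> .cA, S -> .cc]


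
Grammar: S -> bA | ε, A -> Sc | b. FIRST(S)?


Per alternative of S: FIRST(bA) = {b}; FIRST(ε) = {ε}
FIRST(S) = {b, ε}


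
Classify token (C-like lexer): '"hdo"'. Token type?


Pattern: double-quoted sequence
Type: STRING_LITERAL


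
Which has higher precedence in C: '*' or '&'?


'*' is multiplicative (level 10); '&' is bitwise AND (level 5)
Higher level binds tighter
'*' has higher precedence than '&'


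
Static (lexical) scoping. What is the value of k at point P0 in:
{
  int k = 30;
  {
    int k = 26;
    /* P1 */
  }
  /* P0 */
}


k declared in the same block as P0
k = 30


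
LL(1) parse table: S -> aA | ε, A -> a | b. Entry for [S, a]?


For [S, a]: 'a' ∈ FIRST(aA)
Entry: S -> aA


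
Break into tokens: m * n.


Scan left to right, longest-match per lexeme
Tokens: ID(m), OP(*), ID(n)


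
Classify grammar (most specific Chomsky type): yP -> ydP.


LHS has context (more than one symbol) and |LHS| ≤ |RHS|
Classification: Type 1 (Context-Sensitive)


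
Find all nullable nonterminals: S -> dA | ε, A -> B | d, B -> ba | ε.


A nonterminal is nullable iff some alternative derives ε (directly, or every symbol in it is nullable)
Nullable: {A, B, S}


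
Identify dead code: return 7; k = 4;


statement follows a return and is unreachable
Dead: 'k = 4'


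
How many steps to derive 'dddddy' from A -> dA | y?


Derivation: A => dA => ddA => dddA => ddddA => dddddA => dddddy
Steps: 6


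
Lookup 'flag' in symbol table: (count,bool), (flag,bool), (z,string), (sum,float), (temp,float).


Lookup 'flag' → type bool


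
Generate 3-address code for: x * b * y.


Break into single-operator statements:
t1 = x * b
t2 = t1 * y


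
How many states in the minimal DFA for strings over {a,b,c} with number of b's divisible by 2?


Track (count of b) mod 2: states 0..1, accept at 0
Minimal DFA: 2 states


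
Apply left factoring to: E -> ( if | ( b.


Common prefix: '('
Factored: E -> ( E', E' -> if | b


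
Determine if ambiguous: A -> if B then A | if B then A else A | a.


dangling else: 'if B then if B then a else a' parses two ways
Ambiguous


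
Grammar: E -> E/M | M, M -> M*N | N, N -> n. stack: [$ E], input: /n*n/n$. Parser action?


shift '/' to continue E -> E/M
Action: shift


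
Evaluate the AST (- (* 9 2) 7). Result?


Evaluate inner: (* 9 2) = 18
Evaluate root: (- 18 7) = 11
Result: 11


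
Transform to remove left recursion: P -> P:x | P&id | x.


Left-recursive alternatives: P:x, P&id; non-recursive: x
Introduce P': P -> xP', P' -> :xP' | &idP' | ε


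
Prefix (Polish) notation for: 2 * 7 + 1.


left-to-right (same/higher precedence on left): tree is (+ (* 2 7) 1)
Prefix: + * 2 7 1


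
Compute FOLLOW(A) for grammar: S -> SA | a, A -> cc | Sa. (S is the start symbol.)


$ ∈ FOLLOW(S). For each A -> αBβ: add FIRST(β)\{ε} to FOLLOW(B); if β nullable, add FOLLOW(A).
FOLLOW(A) = {$, a, c}


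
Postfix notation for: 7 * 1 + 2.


Left to right (same or higher precedence on left)
Postfix: 7 1 * 2 +


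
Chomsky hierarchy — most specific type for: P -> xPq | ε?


Single nonterminal LHS, but x^n q^n is not regular
Classification: Type 2 (Context-Free)


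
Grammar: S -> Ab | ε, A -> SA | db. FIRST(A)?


Per alternative of A: FIRST(SA) = {d}; FIRST(db) = {d}
FIRST(A) = {d}


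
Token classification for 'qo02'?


Pattern: letter/underscore followed by alphanumerics, not a keyword
Type: IDENTIFIER


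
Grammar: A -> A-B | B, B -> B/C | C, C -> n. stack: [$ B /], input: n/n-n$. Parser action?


no handle; shift 'n'
Action: shift


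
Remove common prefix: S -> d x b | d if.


Common prefix: 'd'
Factored: S -> d S', S' -> x b | if


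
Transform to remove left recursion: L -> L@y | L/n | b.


Left-recursive alternatives: L@y, L/n; non-recursive: b
Introduce L': L -> bL', L' -> @yL' | /nL' | ε


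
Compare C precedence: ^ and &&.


'^' is bitwise XOR (level 4); '&&' is logical AND (level 2)
Higher level binds tighter
'^' has higher precedence than '&&'


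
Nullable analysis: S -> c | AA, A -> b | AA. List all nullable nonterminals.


A nonterminal is nullable iff some alternative derives ε (directly, or every symbol in it is nullable)
Nullable: {}


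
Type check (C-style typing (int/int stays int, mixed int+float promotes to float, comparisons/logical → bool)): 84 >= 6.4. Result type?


Operand types: int >= float
Rule: comparison yields bool
Result type: bool


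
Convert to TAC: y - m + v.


Break into single-operator statements:
t1 = y - m
t2 = t1 + v


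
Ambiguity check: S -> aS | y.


right-linear, alternatives start with distinct terminals 'a' vs 'y': unique leftmost derivation
Unambiguous


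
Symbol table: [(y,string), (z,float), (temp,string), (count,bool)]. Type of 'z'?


Lookup 'z' → type float


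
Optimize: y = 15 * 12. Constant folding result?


15 * 12 = 180 at compile time
Optimized: y = 180


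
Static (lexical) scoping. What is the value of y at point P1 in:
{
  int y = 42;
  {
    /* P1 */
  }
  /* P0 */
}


P1's block does not declare y; resolves to the enclosing declaration at depth 0
y = 42


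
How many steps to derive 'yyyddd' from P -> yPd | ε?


Derivation: P => yPd => yyPdd => yyyPddd => yyyddd
Steps: 4


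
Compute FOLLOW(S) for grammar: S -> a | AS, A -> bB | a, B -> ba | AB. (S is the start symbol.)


$ ∈ FOLLOW(S). For each A -> αBβ: add FIRST(β)\{ε} to FOLLOW(B); if β nullable, add FOLLOW(A).
FOLLOW(S) = {$}


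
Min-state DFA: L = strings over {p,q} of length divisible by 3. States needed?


Track length mod 3: states 0..2, accept at 0
Minimal DFA: 3 states


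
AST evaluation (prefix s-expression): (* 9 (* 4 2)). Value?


Evaluate inner: (* 4 2) = 8
Evaluate root: (* 9 8) = 72
Result: 72


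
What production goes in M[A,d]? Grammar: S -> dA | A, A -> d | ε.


For [A, d]: 'd' ∈ FIRST(d)
Entry: A -> d


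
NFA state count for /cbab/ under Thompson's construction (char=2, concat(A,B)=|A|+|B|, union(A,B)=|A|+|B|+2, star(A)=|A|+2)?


Syntax tree has 4 char leaf(s), 0 union(s), 0 star(s)
chars contribute 4×2 = 8; each union adds +2; each star adds +2
Total: 8 + 0 + 0 = 8 states


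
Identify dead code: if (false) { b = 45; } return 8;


condition is constant false, so the whole block is unreachable
Dead: 'if (false) { b = 45; }'


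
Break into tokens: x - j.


Scan left to right, longest-match per lexeme
Tokens: ID(x), OP(-), ID(j)


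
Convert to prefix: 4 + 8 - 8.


left-to-right (same/higher precedence on left): tree is (- (+ 4 8) 8)
Prefix: - + 4 8 8


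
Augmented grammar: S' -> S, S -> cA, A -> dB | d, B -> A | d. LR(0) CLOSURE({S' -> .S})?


Start: S' -> .S
For each item with dot before a nonterminal B, add B -> .γ for every B-production
Closure: [S' -> .S, S -> .cA]


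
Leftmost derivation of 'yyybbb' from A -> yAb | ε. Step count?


Derivation: A => yAb => yyAbb => yyyAbbb => yyybbb
Steps: 4


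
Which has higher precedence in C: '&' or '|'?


'&' is bitwise AND (level 5); '|' is bitwise OR (level 3)
Higher level binds tighter
'&' has higher precedence than '|'


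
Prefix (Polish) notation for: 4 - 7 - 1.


left-to-right (same/higher precedence on left): tree is (- (- 4 7) 1)
Prefix: - - 4 7 1


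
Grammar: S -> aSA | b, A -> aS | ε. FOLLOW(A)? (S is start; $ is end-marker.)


$ ∈ FOLLOW(S). For each A -> αBβ: add FIRST(β)\{ε} to FOLLOW(B); if β nullable, add FOLLOW(A).
FOLLOW(A) = {$, a}


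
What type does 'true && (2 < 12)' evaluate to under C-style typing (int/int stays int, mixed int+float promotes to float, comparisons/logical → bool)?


Operand types: bool && bool
Rule: logical operators take bool operands and yield bool
Result type: bool


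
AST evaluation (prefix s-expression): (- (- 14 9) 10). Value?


Evaluate inner: (- 14 9) = 5
Evaluate root: (- 5 10) = -5
Result: -5


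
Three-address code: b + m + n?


Break into single-operator statements:
t1 = b + m
t2 = t1 + n


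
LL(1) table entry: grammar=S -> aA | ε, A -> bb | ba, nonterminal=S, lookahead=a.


For [S, a]: 'a' ∈ FIRST(aA)
Entry: S -> aA


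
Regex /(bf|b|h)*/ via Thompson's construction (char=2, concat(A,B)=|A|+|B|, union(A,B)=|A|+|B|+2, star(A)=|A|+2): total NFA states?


Syntax tree has 4 char leaf(s), 2 union(s), 1 star(s)
chars contribute 4×2 = 8; each union adds +2; each star adds +2
Total: 8 + 4 + 2 = 14 states


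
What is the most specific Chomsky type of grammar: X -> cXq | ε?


Single nonterminal LHS, but c^n q^n is not regular
Classification: Type 2 (Context-Free)


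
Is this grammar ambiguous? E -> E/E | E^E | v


'v/v^v' has two parse trees (no precedence encoded between / and ^)
Ambiguous


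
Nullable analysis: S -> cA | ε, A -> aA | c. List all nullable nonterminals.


A nonterminal is nullable iff some alternative derives ε (directly, or every symbol in it is nullable)
Nullable: {S}


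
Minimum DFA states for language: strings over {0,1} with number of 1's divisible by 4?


Track (count of 1) mod 4: states 0..3, accept at 0
Minimal DFA: 4 states


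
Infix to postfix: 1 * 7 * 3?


Left to right (same or higher precedence on left)
Postfix: 1 7 * 3 *


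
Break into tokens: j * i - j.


Scan left to right, longest-match per lexeme
Tokens: ID(j), OP(*), ID(i), OP(-), ID(j)


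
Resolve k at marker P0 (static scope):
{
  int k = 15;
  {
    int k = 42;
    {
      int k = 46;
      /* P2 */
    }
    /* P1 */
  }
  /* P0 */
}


k declared in the same block as P0
k = 15


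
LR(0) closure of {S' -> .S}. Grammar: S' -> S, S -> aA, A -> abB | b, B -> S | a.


Start: S' -> .S
For each item with dot before a nonterminal B, add B -> .γ for every B-production
Closure: [S' -> .S, S -> .aA]


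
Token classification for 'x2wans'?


Pattern: letter/underscore followed by alphanumerics, not a keyword
Type: IDENTIFIER


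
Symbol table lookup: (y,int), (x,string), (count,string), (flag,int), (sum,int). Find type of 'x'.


Lookup 'x' → type string


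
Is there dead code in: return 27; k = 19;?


statement follows a return and is unreachable
Dead: 'k = 19'


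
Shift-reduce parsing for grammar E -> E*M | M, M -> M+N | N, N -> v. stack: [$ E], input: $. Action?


start symbol E on stack, input exhausted
Action: accept


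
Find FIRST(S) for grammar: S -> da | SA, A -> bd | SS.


Per alternative of S: FIRST(da) = {d}; FIRST(SA) = {d}
FIRST(S) = {d}


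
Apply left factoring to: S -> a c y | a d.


Common prefix: 'a'
Factored: S -> a S', S' -> c y | d


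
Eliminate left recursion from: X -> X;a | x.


Left-recursive alternatives: X;a; non-recursive: x
Introduce X': X -> xX', X' -> ;aX' | ε


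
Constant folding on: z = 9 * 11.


9 * 11 = 99 at compile time
Optimized: z = 99


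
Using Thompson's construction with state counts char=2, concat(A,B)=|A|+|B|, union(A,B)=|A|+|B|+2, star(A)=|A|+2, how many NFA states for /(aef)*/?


Syntax tree has 3 char leaf(s), 0 union(s), 1 star(s)
chars contribute 3×2 = 6; each union adds +2; each star adds +2
Total: 6 + 0 + 2 = 8 states


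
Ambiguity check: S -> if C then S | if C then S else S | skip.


dangling else: 'if C then if C then skip else skip' parses two ways
Ambiguous


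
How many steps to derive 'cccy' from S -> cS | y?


Derivation: S => cS => ccS => cccS => cccy
Steps: 4


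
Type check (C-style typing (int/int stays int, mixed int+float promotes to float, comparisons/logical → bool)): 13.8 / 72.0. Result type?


Operand types: float / float
Rule: mixed int/float promotes to float; int/int stays int
Result type: float


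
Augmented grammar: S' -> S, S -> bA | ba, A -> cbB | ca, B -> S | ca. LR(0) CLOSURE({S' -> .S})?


Start: S' -> .S
For each item with dot before a nonterminal B, add B -> .γ for every B-production
Closure: [S' -> .S, S -> .bA, S -> .ba]


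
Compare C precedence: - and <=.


'-' is additive (level 9); '<=' is relational (level 7)
Higher level binds tighter
'-' has higher precedence than '<='


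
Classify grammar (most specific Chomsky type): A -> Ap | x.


Left-linear: every RHS is a terminal or one nonterminal followed by a terminal
Classification: Type 3 (Regular)


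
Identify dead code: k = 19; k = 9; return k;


first assignment to k is overwritten before any read
Dead: 'k = 19'


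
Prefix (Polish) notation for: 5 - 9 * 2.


'*' binds tighter: tree is (- 5 (* 9 2))
Prefix: - 5 * 9 2


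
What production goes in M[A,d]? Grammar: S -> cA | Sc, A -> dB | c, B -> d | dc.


For [A, d]: 'd' ∈ FIRST(dB)
Entry: A -> dB


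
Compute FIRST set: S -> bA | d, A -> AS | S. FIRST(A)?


Per alternative of A: FIRST(AS) = {b, d}; FIRST(S) = {b, d}
FIRST(A) = {b, d}


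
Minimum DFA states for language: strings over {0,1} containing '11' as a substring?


KMP-style automaton: 2 progress states + 1 absorbing accept = 3
Minimal DFA: 3 states


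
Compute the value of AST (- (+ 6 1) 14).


Evaluate inner: (+ 6 1) = 7
Evaluate root: (- 7 14) = -7
Result: -7


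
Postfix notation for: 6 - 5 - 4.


Left to right (same or higher precedence on left)
Postfix: 6 5 - 4 -


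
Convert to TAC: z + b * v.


Break into single-operator statements:
t1 = b * v
t2 = z + t1


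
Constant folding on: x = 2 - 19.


2 - 19 = -17 at compile time
Optimized: x = -17


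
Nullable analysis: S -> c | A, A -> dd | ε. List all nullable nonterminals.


A nonterminal is nullable iff some alternative derives ε (directly, or every symbol in it is nullable)
Nullable: {A, S}


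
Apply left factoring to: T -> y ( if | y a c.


Common prefix: 'y'
Factored: T -> y T', T' -> ( if | a c


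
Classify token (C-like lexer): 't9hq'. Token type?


Pattern: letter/underscore followed by alphanumerics, not a keyword
Type: IDENTIFIER


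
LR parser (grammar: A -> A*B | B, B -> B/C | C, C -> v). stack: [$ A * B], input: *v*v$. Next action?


handle 'A*B' on top; lookahead ∈ FOLLOW(A) = {*, $}
Action: reduce (A -> A*B)


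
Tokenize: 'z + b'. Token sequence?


Scan left to right, longest-match per lexeme
Tokens: ID(z), OP(+), ID(b)


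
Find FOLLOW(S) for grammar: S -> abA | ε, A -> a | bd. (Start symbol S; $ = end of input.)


$ ∈ FOLLOW(S). For each A -> αBβ: add FIRST(β)\{ε} to FOLLOW(B); if β nullable, add FOLLOW(A).
FOLLOW(S) = {$}


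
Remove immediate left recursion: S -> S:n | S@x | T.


Left-recursive alternatives: S:n, S@x; non-recursive: T
Introduce S': S -> TS', S' -> :nS' | @xS' | ε


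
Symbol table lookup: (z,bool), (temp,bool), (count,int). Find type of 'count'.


Lookup 'count' → type int


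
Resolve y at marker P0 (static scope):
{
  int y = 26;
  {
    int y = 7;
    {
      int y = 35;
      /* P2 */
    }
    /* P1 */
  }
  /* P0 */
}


y declared in the same block as P0
y = 26


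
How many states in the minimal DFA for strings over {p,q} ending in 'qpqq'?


Track the longest suffix of input matching a prefix of 'qpqq': 5 classes (prefixes of length 0..4)
Minimal DFA: 5 states


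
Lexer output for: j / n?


Scan left to right, longest-match per lexeme
Tokens: ID(j), OP(/), ID(n)


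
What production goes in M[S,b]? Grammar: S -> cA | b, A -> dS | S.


For [S, b]: 'b' ∈ FIRST(b)
Entry: S -> b


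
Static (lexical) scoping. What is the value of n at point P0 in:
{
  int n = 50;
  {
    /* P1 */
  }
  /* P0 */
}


n declared in the same block as P0
n = 50


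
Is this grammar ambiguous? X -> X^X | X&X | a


'a^a&a' has two parse trees (no precedence encoded between ^ and &)
Ambiguous


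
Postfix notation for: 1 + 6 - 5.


Left to right (same or higher precedence on left)
Postfix: 1 6 + 5 -


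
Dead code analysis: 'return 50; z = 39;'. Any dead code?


statement follows a return and is unreachable
Dead: 'z = 39'


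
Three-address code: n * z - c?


Break into single-operator statements:
t1 = n * z
t2 = t1 - c


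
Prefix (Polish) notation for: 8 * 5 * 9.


left-to-right (same/higher precedence on left): tree is (* (* 8 5) 9)
Prefix: * * 8 5 9


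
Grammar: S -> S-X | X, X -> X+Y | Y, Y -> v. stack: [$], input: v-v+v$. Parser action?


no handle on stack; shift 'v'
Action: shift


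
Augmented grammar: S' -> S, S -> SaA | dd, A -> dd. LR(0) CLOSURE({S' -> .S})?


Start: S' -> .S
For each item with dot before a nonterminal B, add B -> .γ for every B-production
Closure: [S' -> .S, S -> .SaA, S -> .dd]
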